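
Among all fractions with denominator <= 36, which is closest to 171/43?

143/36

Expand x = 171/43 as a continued fraction with the Euclidean algorithm:
  171 = 3*43 + 42, so a_0 = 3.
  43 = 1*42 + 1, so a_1 = 1.
  42 = 42*1 + 0, so a_2 = 42.
so x = [3; 1, 42].
Convergents (p_i = a_i*p_{i-1} + p_{i-2}, q_i = a_i*q_{i-1} + q_{i-2} with p_{-2}=0, p_{-1}=1, q_{-2}=1, q_{-1}=0), until the denominator exceeds 36:
  i=0: a_0=3, p_0 = 3*1 + 0 = 3, q_0 = 3*0 + 1 = 1.
  i=1: a_1=1, p_1 = 1*3 + 1 = 4, q_1 = 1*1 + 0 = 1.
  i=2: a_2=42, p_2 = 42*4 + 3 = 171, q_2 = 42*1 + 1 = 43.
q_2 = 43 > 36, so the last convergent with denominator <= 36 is p_1/q_1 = 4/1.
The closest fraction with denominator <= 36 is either p_1/q_1 or the intermediate fraction (k*p_1 + p_0)/(k*q_1 + q_0) with the largest k >= 1 whose denominator stays <= 36; these approach x as k grows, and every other convergent or intermediate fraction in range is farther away.
Largest k: floor((36 - q_0)/q_1) = floor((36 - 1)/1) = 35.
That gives (35*4 + 3)/(35*1 + 1) = 143/36.
Compare the errors: |x - 4/1| = |171*1 - 4*43|/(43*1) = 1/43, and |x - 143/36| = |171*36 - 143*43|/(43*36) = 7/1548.
Cross-multiplying, 7*43 = 301 < 1548 = 1*1548, so 7/1548 is smaller: the intermediate fraction 143/36 is closer to x than 4/1.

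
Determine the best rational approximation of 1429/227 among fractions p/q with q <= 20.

Expand x = 1429/227 as a continued fraction with the Euclidean algorithm:
  1429 = 6*227 + 67, so a_0 = 6.
  227 = 3*67 + 26, so a_1 = 3.
  67 = 2*26 + 15, so a_2 = 2.
  26 = 1*15 + 11, so a_3 = 1.
  15 = 1*11 + 4, so a_4 = 1.
  11 = 2*4 + 3, so a_5 = 2.
  4 = 1*3 + 1, so a_6 = 1.
  3 = 3*1 + 0, so a_7 = 3.
so x = [6; 3, 2, 1, 1, 2, 1, 3].
Convergents (p_i = a_i*p_{i-1} + p_{i-2}, q_i = a_i*q_{i-1} + q_{i-2} with p_{-2}=0, p_{-1}=1, q_{-2}=1, q_{-1}=0), until the denominator exceeds 20:
  i=0: a_0=6, p_0 = 6*1 + 0 = 6, q_0 = 6*0 + 1 = 1.
  i=1: a_1=3, p_1 = 3*6 + 1 = 19, q_1 = 3*1 + 0 = 3.
  i=2: a_2=2, p_2 = 2*19 + 6 = 44, q_2 = 2*3 + 1 = 7.
  i=3: a_3=1, p_3 = 1*44 + 19 = 63, q_3 = 1*7 + 3 = 10.
  i=4: a_4=1, p_4 = 1*63 + 44 = 107, q_4 = 1*10 + 7 = 17.
  i=5: a_5=2, p_5 = 2*107 + 63 = 277, q_5 = 2*17 + 10 = 44.
q_5 = 44 > 20, so the last convergent with denominator <= 20 is p_4/q_4 = 107/17.
The closest fraction with denominator <= 20 is either p_4/q_4 or the intermediate fraction (k*p_4 + p_3)/(k*q_4 + q_3) with the largest k >= 1 whose denominator stays <= 20; these approach x as k grows, and every other convergent or intermediate fraction in range is farther away.
Largest k: floor((20 - q_3)/q_4) = floor((20 - 10)/17) = 0.
Since k = 0, no intermediate fraction beyond p_4/q_4 has denominator <= 20, so the convergent 107/17 is the closest (its error is |1429*17 - 107*227|/(227*17) = 4/3859).

107/17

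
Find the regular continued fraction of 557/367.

[1; 1, 1, 13, 1, 1, 1, 1, 2]

Run the Euclidean algorithm on 557 and 367; the successive quotients are the partial quotients a_0, a_1, ... (each step inverts the fractional part left over by the previous one):
  557 = 1*367 + 190, so a_0 = 1.
  367 = 1*190 + 177, so a_1 = 1.
  190 = 1*177 + 13, so a_2 = 1.
  177 = 13*13 + 8, so a_3 = 13.
  13 = 1*8 + 5, so a_4 = 1.
  8 = 1*5 + 3, so a_5 = 1.
  5 = 1*3 + 2, so a_6 = 1.
  3 = 1*2 + 1, so a_7 = 1.
  2 = 2*1 + 0, so a_8 = 2.
The remainder reaches 0 after 9 divisions, so the expansion has 9 partial quotients, read off in order.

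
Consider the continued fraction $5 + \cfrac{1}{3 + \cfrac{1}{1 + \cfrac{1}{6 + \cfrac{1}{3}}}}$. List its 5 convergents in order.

Using the convergent recurrence p_i = a_i*p_{i-1} + p_{i-2}, q_i = a_i*q_{i-1} + q_{i-2} with p_{-2}=0, p_{-1}=1, q_{-2}=1, q_{-1}=0:
  i=0: a_0=5, p_0 = 5*1 + 0 = 5, q_0 = 5*0 + 1 = 1.
  i=1: a_1=3, p_1 = 3*5 + 1 = 16, q_1 = 3*1 + 0 = 3.
  i=2: a_2=1, p_2 = 1*16 + 5 = 21, q_2 = 1*3 + 1 = 4.
  i=3: a_3=6, p_3 = 6*21 + 16 = 142, q_3 = 6*4 + 3 = 27.
  i=4: a_4=3, p_4 = 3*142 + 21 = 447, q_4 = 3*27 + 4 = 85.

5/1, 16/3, 21/4, 142/27, 447/85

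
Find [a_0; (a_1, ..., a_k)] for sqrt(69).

[8; (3, 3, 1, 4, 1, 3, 3, 16)]

Write x_i = (sqrt(69) + m_i)/d_i with (m_0, d_0) = (0, 1). a_0 = floor(sqrt(69)) = 8, since 8^2 = 64 <= 69 < 81 = 9^2.
Iterate m_{i+1} = d_i*a_i - m_i, d_{i+1} = (69 - m_{i+1}^2)/d_i, a_{i+1} = floor((a_0 + m_{i+1})/d_{i+1}):
  m_1 = 1*8 - 0 = 8, d_1 = (69 - 8^2)/1 = 5/1 = 5, a_1 = floor((8 + 8)/5) = 3.
  m_2 = 5*3 - 8 = 7, d_2 = (69 - 7^2)/5 = 20/5 = 4, a_2 = floor((8 + 7)/4) = 3.
  m_3 = 4*3 - 7 = 5, d_3 = (69 - 5^2)/4 = 44/4 = 11, a_3 = floor((8 + 5)/11) = 1.
  m_4 = 11*1 - 5 = 6, d_4 = (69 - 6^2)/11 = 33/11 = 3, a_4 = floor((8 + 6)/3) = 4.
  m_5 = 3*4 - 6 = 6, d_5 = (69 - 6^2)/3 = 33/3 = 11, a_5 = floor((8 + 6)/11) = 1.
  m_6 = 11*1 - 6 = 5, d_6 = (69 - 5^2)/11 = 44/11 = 4, a_6 = floor((8 + 5)/4) = 3.
  m_7 = 4*3 - 5 = 7, d_7 = (69 - 7^2)/4 = 20/4 = 5, a_7 = floor((8 + 7)/5) = 3.
  m_8 = 5*3 - 7 = 8, d_8 = (69 - 8^2)/5 = 5/5 = 1, a_8 = floor((8 + 8)/1) = 16.
  m_9 = 1*16 - 8 = 8, d_9 = (69 - 8^2)/1 = 5/1 = 5: (m_9, d_9) = (m_1, d_1) = (8, 5), so from here the quotients repeat a_1, ..., a_8; the period length is 8.
Hence the expansion of sqrt(69) is a_0 = 8 followed by the repeating block 3, 3, 1, 4, 1, 3, 3, 16 (period 8).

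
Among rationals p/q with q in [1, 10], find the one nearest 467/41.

Expand x = 467/41 as a continued fraction with the Euclidean algorithm:
  467 = 11*41 + 16, so a_0 = 11.
  41 = 2*16 + 9, so a_1 = 2.
  16 = 1*9 + 7, so a_2 = 1.
  9 = 1*7 + 2, so a_3 = 1.
  7 = 3*2 + 1, so a_4 = 3.
  2 = 2*1 + 0, so a_5 = 2.
so x = [11; 2, 1, 1, 3, 2].
Convergents (p_i = a_i*p_{i-1} + p_{i-2}, q_i = a_i*q_{i-1} + q_{i-2} with p_{-2}=0, p_{-1}=1, q_{-2}=1, q_{-1}=0), until the denominator exceeds 10:
  i=0: a_0=11, p_0 = 11*1 + 0 = 11, q_0 = 11*0 + 1 = 1.
  i=1: a_1=2, p_1 = 2*11 + 1 = 23, q_1 = 2*1 + 0 = 2.
  i=2: a_2=1, p_2 = 1*23 + 11 = 34, q_2 = 1*2 + 1 = 3.
  i=3: a_3=1, p_3 = 1*34 + 23 = 57, q_3 = 1*3 + 2 = 5.
  i=4: a_4=3, p_4 = 3*57 + 34 = 205, q_4 = 3*5 + 3 = 18.
q_4 = 18 > 10, so the last convergent with denominator <= 10 is p_3/q_3 = 57/5.
The closest fraction with denominator <= 10 is either p_3/q_3 or the intermediate fraction (k*p_3 + p_2)/(k*q_3 + q_2) with the largest k >= 1 whose denominator stays <= 10; these approach x as k grows, and every other convergent or intermediate fraction in range is farther away.
Largest k: floor((10 - q_2)/q_3) = floor((10 - 3)/5) = 1.
That gives (1*57 + 34)/(1*5 + 3) = 91/8.
Compare the errors: |x - 57/5| = |467*5 - 57*41|/(41*5) = 2/205, and |x - 91/8| = |467*8 - 91*41|/(41*8) = 5/328.
Cross-multiplying, 2*328 = 656 < 1025 = 5*205, so 2/205 is smaller: the convergent 57/5 is closer to x than 91/8.

57/5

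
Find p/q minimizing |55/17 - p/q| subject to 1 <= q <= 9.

29/9

Expand x = 55/17 as a continued fraction with the Euclidean algorithm:
  55 = 3*17 + 4, so a_0 = 3.
  17 = 4*4 + 1, so a_1 = 4.
  4 = 4*1 + 0, so a_2 = 4.
so x = [3; 4, 4].
Convergents (p_i = a_i*p_{i-1} + p_{i-2}, q_i = a_i*q_{i-1} + q_{i-2} with p_{-2}=0, p_{-1}=1, q_{-2}=1, q_{-1}=0), until the denominator exceeds 9:
  i=0: a_0=3, p_0 = 3*1 + 0 = 3, q_0 = 3*0 + 1 = 1.
  i=1: a_1=4, p_1 = 4*3 + 1 = 13, q_1 = 4*1 + 0 = 4.
  i=2: a_2=4, p_2 = 4*13 + 3 = 55, q_2 = 4*4 + 1 = 17.
q_2 = 17 > 9, so the last convergent with denominator <= 9 is p_1/q_1 = 13/4.
The closest fraction with denominator <= 9 is either p_1/q_1 or the intermediate fraction (k*p_1 + p_0)/(k*q_1 + q_0) with the largest k >= 1 whose denominator stays <= 9; these approach x as k grows, and every other convergent or intermediate fraction in range is farther away.
Largest k: floor((9 - q_0)/q_1) = floor((9 - 1)/4) = 2.
That gives (2*13 + 3)/(2*4 + 1) = 29/9.
Compare the errors: |x - 13/4| = |55*4 - 13*17|/(17*4) = 1/68, and |x - 29/9| = |55*9 - 29*17|/(17*9) = 2/153.
Cross-multiplying, 2*68 = 136 < 153 = 1*153, so 2/153 is smaller: the intermediate fraction 29/9 is closer to x than 13/4.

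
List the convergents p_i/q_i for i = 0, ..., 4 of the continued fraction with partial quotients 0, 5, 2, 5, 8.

Using the convergent recurrence p_i = a_i*p_{i-1} + p_{i-2}, q_i = a_i*q_{i-1} + q_{i-2} with p_{-2}=0, p_{-1}=1, q_{-2}=1, q_{-1}=0:
  i=0: a_0=0, p_0 = 0*1 + 0 = 0, q_0 = 0*0 + 1 = 1.
  i=1: a_1=5, p_1 = 5*0 + 1 = 1, q_1 = 5*1 + 0 = 5.
  i=2: a_2=2, p_2 = 2*1 + 0 = 2, q_2 = 2*5 + 1 = 11.
  i=3: a_3=5, p_3 = 5*2 + 1 = 11, q_3 = 5*11 + 5 = 60.
  i=4: a_4=8, p_4 = 8*11 + 2 = 90, q_4 = 8*60 + 11 = 491.

0/1, 1/5, 2/11, 11/60, 90/491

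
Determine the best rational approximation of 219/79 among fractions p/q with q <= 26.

Expand x = 219/79 as a continued fraction with the Euclidean algorithm:
  219 = 2*79 + 61, so a_0 = 2.
  79 = 1*61 + 18, so a_1 = 1.
  61 = 3*18 + 7, so a_2 = 3.
  18 = 2*7 + 4, so a_3 = 2.
  7 = 1*4 + 3, so a_4 = 1.
  4 = 1*3 + 1, so a_5 = 1.
  3 = 3*1 + 0, so a_6 = 3.
so x = [2; 1, 3, 2, 1, 1, 3].
Convergents (p_i = a_i*p_{i-1} + p_{i-2}, q_i = a_i*q_{i-1} + q_{i-2} with p_{-2}=0, p_{-1}=1, q_{-2}=1, q_{-1}=0), until the denominator exceeds 26:
  i=0: a_0=2, p_0 = 2*1 + 0 = 2, q_0 = 2*0 + 1 = 1.
  i=1: a_1=1, p_1 = 1*2 + 1 = 3, q_1 = 1*1 + 0 = 1.
  i=2: a_2=3, p_2 = 3*3 + 2 = 11, q_2 = 3*1 + 1 = 4.
  i=3: a_3=2, p_3 = 2*11 + 3 = 25, q_3 = 2*4 + 1 = 9.
  i=4: a_4=1, p_4 = 1*25 + 11 = 36, q_4 = 1*9 + 4 = 13.
  i=5: a_5=1, p_5 = 1*36 + 25 = 61, q_5 = 1*13 + 9 = 22.
  i=6: a_6=3, p_6 = 3*61 + 36 = 219, q_6 = 3*22 + 13 = 79.
q_6 = 79 > 26, so the last convergent with denominator <= 26 is p_5/q_5 = 61/22.
The closest fraction with denominator <= 26 is either p_5/q_5 or the intermediate fraction (k*p_5 + p_4)/(k*q_5 + q_4) with the largest k >= 1 whose denominator stays <= 26; these approach x as k grows, and every other convergent or intermediate fraction in range is farther away.
Largest k: floor((26 - q_4)/q_5) = floor((26 - 13)/22) = 0.
Since k = 0, no intermediate fraction beyond p_5/q_5 has denominator <= 26, so the convergent 61/22 is the closest (its error is |219*22 - 61*79|/(79*22) = 1/1738).

61/22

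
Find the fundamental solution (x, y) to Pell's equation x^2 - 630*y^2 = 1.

(x, y) = (251, 10)

First expand sqrt(630) as a continued fraction. With x_i = (sqrt(630) + m_i)/d_i and (m_0, d_0) = (0, 1): a_0 = floor(sqrt(630)) = 25, since 25^2 = 625 <= 630 < 676 = 26^2.
Iterate m_{i+1} = d_i*a_i - m_i, d_{i+1} = (630 - m_{i+1}^2)/d_i, a_{i+1} = floor((a_0 + m_{i+1})/d_{i+1}):
  m_1 = 1*25 - 0 = 25, d_1 = (630 - 25^2)/1 = 5/1 = 5, a_1 = floor((25 + 25)/5) = 10.
  m_2 = 5*10 - 25 = 25, d_2 = (630 - 25^2)/5 = 5/5 = 1, a_2 = floor((25 + 25)/1) = 50.
  m_3 = 1*50 - 25 = 25, d_3 = (630 - 25^2)/1 = 5/1 = 5: (m_3, d_3) = (m_1, d_1) = (25, 5), so from here the quotients repeat a_1, a_2; the period length is 2.
So sqrt(630) = [25; (10, 50)] with period length k = 2.
k is even, so the fundamental solution of x^2 - 630y^2 = 1 is (p_{k-1}, q_{k-1}) = (p_1, q_1); compute convergents through index 1.
Convergents (p_i = a_i*p_{i-1} + p_{i-2}, q_i = a_i*q_{i-1} + q_{i-2} with p_{-2}=0, p_{-1}=1, q_{-2}=1, q_{-1}=0):
  i=0: a_0=25, p_0 = 25*1 + 0 = 25, q_0 = 25*0 + 1 = 1.
  i=1: a_1=10, p_1 = 10*25 + 1 = 251, q_1 = 10*1 + 0 = 10.
Check: 251^2 - 630*10^2 = 63001 - 63000 = 1, so (x, y) = (251, 10) solves the equation, and by the theorem it is the least positive solution.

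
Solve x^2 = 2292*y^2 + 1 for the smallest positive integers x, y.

First expand sqrt(2292) as a continued fraction. With x_i = (sqrt(2292) + m_i)/d_i and (m_0, d_0) = (0, 1): a_0 = floor(sqrt(2292)) = 47, since 47^2 = 2209 <= 2292 < 2304 = 48^2.
Iterate m_{i+1} = d_i*a_i - m_i, d_{i+1} = (2292 - m_{i+1}^2)/d_i, a_{i+1} = floor((a_0 + m_{i+1})/d_{i+1}):
  m_1 = 1*47 - 0 = 47, d_1 = (2292 - 47^2)/1 = 83/1 = 83, a_1 = floor((47 + 47)/83) = 1.
  m_2 = 83*1 - 47 = 36, d_2 = (2292 - 36^2)/83 = 996/83 = 12, a_2 = floor((47 + 36)/12) = 6.
  m_3 = 12*6 - 36 = 36, d_3 = (2292 - 36^2)/12 = 996/12 = 83, a_3 = floor((47 + 36)/83) = 1.
  m_4 = 83*1 - 36 = 47, d_4 = (2292 - 47^2)/83 = 83/83 = 1, a_4 = floor((47 + 47)/1) = 94.
  m_5 = 1*94 - 47 = 47, d_5 = (2292 - 47^2)/1 = 83/1 = 83: (m_5, d_5) = (m_1, d_1) = (47, 83), so from here the quotients repeat a_1, ..., a_4; the period length is 4.
So sqrt(2292) = [47; (1, 6, 1, 94)] with period length k = 4.
k is even, so the fundamental solution of x^2 - 2292y^2 = 1 is (p_{k-1}, q_{k-1}) = (p_3, q_3); compute convergents through index 3.
Convergents (p_i = a_i*p_{i-1} + p_{i-2}, q_i = a_i*q_{i-1} + q_{i-2} with p_{-2}=0, p_{-1}=1, q_{-2}=1, q_{-1}=0):
  i=0: a_0=47, p_0 = 47*1 + 0 = 47, q_0 = 47*0 + 1 = 1.
  i=1: a_1=1, p_1 = 1*47 + 1 = 48, q_1 = 1*1 + 0 = 1.
  i=2: a_2=6, p_2 = 6*48 + 47 = 335, q_2 = 6*1 + 1 = 7.
  i=3: a_3=1, p_3 = 1*335 + 48 = 383, q_3 = 1*7 + 1 = 8.
Check: 383^2 - 2292*8^2 = 146689 - 146688 = 1, so (x, y) = (383, 8) solves the equation, and by the theorem it is the least positive solution.

(x, y) = (383, 8)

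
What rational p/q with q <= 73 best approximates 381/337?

Expand x = 381/337 as a continued fraction with the Euclidean algorithm:
  381 = 1*337 + 44, so a_0 = 1.
  337 = 7*44 + 29, so a_1 = 7.
  44 = 1*29 + 15, so a_2 = 1.
  29 = 1*15 + 14, so a_3 = 1.
  15 = 1*14 + 1, so a_4 = 1.
  14 = 14*1 + 0, so a_5 = 14.
so x = [1; 7, 1, 1, 1, 14].
Convergents (p_i = a_i*p_{i-1} + p_{i-2}, q_i = a_i*q_{i-1} + q_{i-2} with p_{-2}=0, p_{-1}=1, q_{-2}=1, q_{-1}=0), until the denominator exceeds 73:
  i=0: a_0=1, p_0 = 1*1 + 0 = 1, q_0 = 1*0 + 1 = 1.
  i=1: a_1=7, p_1 = 7*1 + 1 = 8, q_1 = 7*1 + 0 = 7.
  i=2: a_2=1, p_2 = 1*8 + 1 = 9, q_2 = 1*7 + 1 = 8.
  i=3: a_3=1, p_3 = 1*9 + 8 = 17, q_3 = 1*8 + 7 = 15.
  i=4: a_4=1, p_4 = 1*17 + 9 = 26, q_4 = 1*15 + 8 = 23.
  i=5: a_5=14, p_5 = 14*26 + 17 = 381, q_5 = 14*23 + 15 = 337.
q_5 = 337 > 73, so the last convergent with denominator <= 73 is p_4/q_4 = 26/23.
The closest fraction with denominator <= 73 is either p_4/q_4 or the intermediate fraction (k*p_4 + p_3)/(k*q_4 + q_3) with the largest k >= 1 whose denominator stays <= 73; these approach x as k grows, and every other convergent or intermediate fraction in range is farther away.
Largest k: floor((73 - q_3)/q_4) = floor((73 - 15)/23) = 2.
That gives (2*26 + 17)/(2*23 + 15) = 69/61.
Compare the errors: |x - 26/23| = |381*23 - 26*337|/(337*23) = 1/7751, and |x - 69/61| = |381*61 - 69*337|/(337*61) = 12/20557.
Cross-multiplying, 1*20557 = 20557 < 93012 = 12*7751, so 1/7751 is smaller: the convergent 26/23 is closer to x than 69/61.

26/23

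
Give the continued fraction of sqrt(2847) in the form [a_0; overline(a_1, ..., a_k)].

Write x_i = (sqrt(2847) + m_i)/d_i with (m_0, d_0) = (0, 1). a_0 = floor(sqrt(2847)) = 53, since 53^2 = 2809 <= 2847 < 2916 = 54^2.
Iterate m_{i+1} = d_i*a_i - m_i, d_{i+1} = (2847 - m_{i+1}^2)/d_i, a_{i+1} = floor((a_0 + m_{i+1})/d_{i+1}):
  m_1 = 1*53 - 0 = 53, d_1 = (2847 - 53^2)/1 = 38/1 = 38, a_1 = floor((53 + 53)/38) = 2.
  m_2 = 38*2 - 53 = 23, d_2 = (2847 - 23^2)/38 = 2318/38 = 61, a_2 = floor((53 + 23)/61) = 1.
  m_3 = 61*1 - 23 = 38, d_3 = (2847 - 38^2)/61 = 1403/61 = 23, a_3 = floor((53 + 38)/23) = 3.
  m_4 = 23*3 - 38 = 31, d_4 = (2847 - 31^2)/23 = 1886/23 = 82, a_4 = floor((53 + 31)/82) = 1.
  m_5 = 82*1 - 31 = 51, d_5 = (2847 - 51^2)/82 = 246/82 = 3, a_5 = floor((53 + 51)/3) = 34.
  m_6 = 3*34 - 51 = 51, d_6 = (2847 - 51^2)/3 = 246/3 = 82, a_6 = floor((53 + 51)/82) = 1.
  m_7 = 82*1 - 51 = 31, d_7 = (2847 - 31^2)/82 = 1886/82 = 23, a_7 = floor((53 + 31)/23) = 3.
  m_8 = 23*3 - 31 = 38, d_8 = (2847 - 38^2)/23 = 1403/23 = 61, a_8 = floor((53 + 38)/61) = 1.
  m_9 = 61*1 - 38 = 23, d_9 = (2847 - 23^2)/61 = 2318/61 = 38, a_9 = floor((53 + 23)/38) = 2.
  m_10 = 38*2 - 23 = 53, d_10 = (2847 - 53^2)/38 = 38/38 = 1, a_10 = floor((53 + 53)/1) = 106.
  m_11 = 1*106 - 53 = 53, d_11 = (2847 - 53^2)/1 = 38/1 = 38: (m_11, d_11) = (m_1, d_1) = (53, 38), so from here the quotients repeat a_1, ..., a_10; the period length is 10.
Hence the expansion of sqrt(2847) is a_0 = 53 followed by the repeating block 2, 1, 3, 1, 34, 1, 3, 1, 2, 106 (period 10).

[53; overline(2, 1, 3, 1, 34, 1, 3, 1, 2, 106)]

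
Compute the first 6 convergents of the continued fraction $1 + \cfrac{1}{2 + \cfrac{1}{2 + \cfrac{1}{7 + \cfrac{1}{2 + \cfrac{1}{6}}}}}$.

Using the convergent recurrence p_i = a_i*p_{i-1} + p_{i-2}, q_i = a_i*q_{i-1} + q_{i-2} with p_{-2}=0, p_{-1}=1, q_{-2}=1, q_{-1}=0:
  i=0: a_0=1, p_0 = 1*1 + 0 = 1, q_0 = 1*0 + 1 = 1.
  i=1: a_1=2, p_1 = 2*1 + 1 = 3, q_1 = 2*1 + 0 = 2.
  i=2: a_2=2, p_2 = 2*3 + 1 = 7, q_2 = 2*2 + 1 = 5.
  i=3: a_3=7, p_3 = 7*7 + 3 = 52, q_3 = 7*5 + 2 = 37.
  i=4: a_4=2, p_4 = 2*52 + 7 = 111, q_4 = 2*37 + 5 = 79.
  i=5: a_5=6, p_5 = 6*111 + 52 = 718, q_5 = 6*79 + 37 = 511.

1/1, 3/2, 7/5, 52/37, 111/79, 718/511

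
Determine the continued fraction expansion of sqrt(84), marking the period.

[9; (6, 18)]

Write x_i = (sqrt(84) + m_i)/d_i with (m_0, d_0) = (0, 1). a_0 = floor(sqrt(84)) = 9, since 9^2 = 81 <= 84 < 100 = 10^2.
Iterate m_{i+1} = d_i*a_i - m_i, d_{i+1} = (84 - m_{i+1}^2)/d_i, a_{i+1} = floor((a_0 + m_{i+1})/d_{i+1}):
  m_1 = 1*9 - 0 = 9, d_1 = (84 - 9^2)/1 = 3/1 = 3, a_1 = floor((9 + 9)/3) = 6.
  m_2 = 3*6 - 9 = 9, d_2 = (84 - 9^2)/3 = 3/3 = 1, a_2 = floor((9 + 9)/1) = 18.
  m_3 = 1*18 - 9 = 9, d_3 = (84 - 9^2)/1 = 3/1 = 3: (m_3, d_3) = (m_1, d_1) = (9, 3), so from here the quotients repeat a_1, a_2; the period length is 2.
Hence the expansion of sqrt(84) is a_0 = 9 followed by the repeating block 6, 18 (period 2).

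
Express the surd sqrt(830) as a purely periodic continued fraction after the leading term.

[28; (1, 4, 3, 1, 10, 1, 3, 4, 1, 56)]

Write x_i = (sqrt(830) + m_i)/d_i with (m_0, d_0) = (0, 1). a_0 = floor(sqrt(830)) = 28, since 28^2 = 784 <= 830 < 841 = 29^2.
Iterate m_{i+1} = d_i*a_i - m_i, d_{i+1} = (830 - m_{i+1}^2)/d_i, a_{i+1} = floor((a_0 + m_{i+1})/d_{i+1}):
  m_1 = 1*28 - 0 = 28, d_1 = (830 - 28^2)/1 = 46/1 = 46, a_1 = floor((28 + 28)/46) = 1.
  m_2 = 46*1 - 28 = 18, d_2 = (830 - 18^2)/46 = 506/46 = 11, a_2 = floor((28 + 18)/11) = 4.
  m_3 = 11*4 - 18 = 26, d_3 = (830 - 26^2)/11 = 154/11 = 14, a_3 = floor((28 + 26)/14) = 3.
  m_4 = 14*3 - 26 = 16, d_4 = (830 - 16^2)/14 = 574/14 = 41, a_4 = floor((28 + 16)/41) = 1.
  m_5 = 41*1 - 16 = 25, d_5 = (830 - 25^2)/41 = 205/41 = 5, a_5 = floor((28 + 25)/5) = 10.
  m_6 = 5*10 - 25 = 25, d_6 = (830 - 25^2)/5 = 205/5 = 41, a_6 = floor((28 + 25)/41) = 1.
  m_7 = 41*1 - 25 = 16, d_7 = (830 - 16^2)/41 = 574/41 = 14, a_7 = floor((28 + 16)/14) = 3.
  m_8 = 14*3 - 16 = 26, d_8 = (830 - 26^2)/14 = 154/14 = 11, a_8 = floor((28 + 26)/11) = 4.
  m_9 = 11*4 - 26 = 18, d_9 = (830 - 18^2)/11 = 506/11 = 46, a_9 = floor((28 + 18)/46) = 1.
  m_10 = 46*1 - 18 = 28, d_10 = (830 - 28^2)/46 = 46/46 = 1, a_10 = floor((28 + 28)/1) = 56.
  m_11 = 1*56 - 28 = 28, d_11 = (830 - 28^2)/1 = 46/1 = 46: (m_11, d_11) = (m_1, d_1) = (28, 46), so from here the quotients repeat a_1, ..., a_10; the period length is 10.
Hence the expansion of sqrt(830) is a_0 = 28 followed by the repeating block 1, 4, 3, 1, 10, 1, 3, 4, 1, 56 (period 10).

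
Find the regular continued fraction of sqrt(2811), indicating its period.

Write x_i = (sqrt(2811) + m_i)/d_i with (m_0, d_0) = (0, 1). a_0 = floor(sqrt(2811)) = 53, since 53^2 = 2809 <= 2811 < 2916 = 54^2.
Iterate m_{i+1} = d_i*a_i - m_i, d_{i+1} = (2811 - m_{i+1}^2)/d_i, a_{i+1} = floor((a_0 + m_{i+1})/d_{i+1}):
  m_1 = 1*53 - 0 = 53, d_1 = (2811 - 53^2)/1 = 2/1 = 2, a_1 = floor((53 + 53)/2) = 53.
  m_2 = 2*53 - 53 = 53, d_2 = (2811 - 53^2)/2 = 2/2 = 1, a_2 = floor((53 + 53)/1) = 106.
  m_3 = 1*106 - 53 = 53, d_3 = (2811 - 53^2)/1 = 2/1 = 2: (m_3, d_3) = (m_1, d_1) = (53, 2), so from here the quotients repeat a_1, a_2; the period length is 2.
Hence the expansion of sqrt(2811) is a_0 = 53 followed by the repeating block 53, 106 (period 2).

[53; (53, 106)]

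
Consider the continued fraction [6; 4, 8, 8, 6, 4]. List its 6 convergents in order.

6/1, 25/4, 206/33, 1673/268, 10244/1641, 42649/6832

Using the convergent recurrence p_i = a_i*p_{i-1} + p_{i-2}, q_i = a_i*q_{i-1} + q_{i-2} with p_{-2}=0, p_{-1}=1, q_{-2}=1, q_{-1}=0:
  i=0: a_0=6, p_0 = 6*1 + 0 = 6, q_0 = 6*0 + 1 = 1.
  i=1: a_1=4, p_1 = 4*6 + 1 = 25, q_1 = 4*1 + 0 = 4.
  i=2: a_2=8, p_2 = 8*25 + 6 = 206, q_2 = 8*4 + 1 = 33.
  i=3: a_3=8, p_3 = 8*206 + 25 = 1673, q_3 = 8*33 + 4 = 268.
  i=4: a_4=6, p_4 = 6*1673 + 206 = 10244, q_4 = 6*268 + 33 = 1641.
  i=5: a_5=4, p_5 = 4*10244 + 1673 = 42649, q_5 = 4*1641 + 268 = 6832.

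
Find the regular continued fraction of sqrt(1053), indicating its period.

[32; (2, 4, 2, 64)]

Write x_i = (sqrt(1053) + m_i)/d_i with (m_0, d_0) = (0, 1). a_0 = floor(sqrt(1053)) = 32, since 32^2 = 1024 <= 1053 < 1089 = 33^2.
Iterate m_{i+1} = d_i*a_i - m_i, d_{i+1} = (1053 - m_{i+1}^2)/d_i, a_{i+1} = floor((a_0 + m_{i+1})/d_{i+1}):
  m_1 = 1*32 - 0 = 32, d_1 = (1053 - 32^2)/1 = 29/1 = 29, a_1 = floor((32 + 32)/29) = 2.
  m_2 = 29*2 - 32 = 26, d_2 = (1053 - 26^2)/29 = 377/29 = 13, a_2 = floor((32 + 26)/13) = 4.
  m_3 = 13*4 - 26 = 26, d_3 = (1053 - 26^2)/13 = 377/13 = 29, a_3 = floor((32 + 26)/29) = 2.
  m_4 = 29*2 - 26 = 32, d_4 = (1053 - 32^2)/29 = 29/29 = 1, a_4 = floor((32 + 32)/1) = 64.
  m_5 = 1*64 - 32 = 32, d_5 = (1053 - 32^2)/1 = 29/1 = 29: (m_5, d_5) = (m_1, d_1) = (32, 29), so from here the quotients repeat a_1, ..., a_4; the period length is 4.
Hence the expansion of sqrt(1053) is a_0 = 32 followed by the repeating block 2, 4, 2, 64 (period 4).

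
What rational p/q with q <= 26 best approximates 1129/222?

117/23

Expand x = 1129/222 as a continued fraction with the Euclidean algorithm:
  1129 = 5*222 + 19, so a_0 = 5.
  222 = 11*19 + 13, so a_1 = 11.
  19 = 1*13 + 6, so a_2 = 1.
  13 = 2*6 + 1, so a_3 = 2.
  6 = 6*1 + 0, so a_4 = 6.
so x = [5; 11, 1, 2, 6].
Convergents (p_i = a_i*p_{i-1} + p_{i-2}, q_i = a_i*q_{i-1} + q_{i-2} with p_{-2}=0, p_{-1}=1, q_{-2}=1, q_{-1}=0), until the denominator exceeds 26:
  i=0: a_0=5, p_0 = 5*1 + 0 = 5, q_0 = 5*0 + 1 = 1.
  i=1: a_1=11, p_1 = 11*5 + 1 = 56, q_1 = 11*1 + 0 = 11.
  i=2: a_2=1, p_2 = 1*56 + 5 = 61, q_2 = 1*11 + 1 = 12.
  i=3: a_3=2, p_3 = 2*61 + 56 = 178, q_3 = 2*12 + 11 = 35.
q_3 = 35 > 26, so the last convergent with denominator <= 26 is p_2/q_2 = 61/12.
The closest fraction with denominator <= 26 is either p_2/q_2 or the intermediate fraction (k*p_2 + p_1)/(k*q_2 + q_1) with the largest k >= 1 whose denominator stays <= 26; these approach x as k grows, and every other convergent or intermediate fraction in range is farther away.
Largest k: floor((26 - q_1)/q_2) = floor((26 - 11)/12) = 1.
That gives (1*61 + 56)/(1*12 + 11) = 117/23.
Compare the errors: |x - 61/12| = |1129*12 - 61*222|/(222*12) = 6/2664, and |x - 117/23| = |1129*23 - 117*222|/(222*23) = 7/5106.
Cross-multiplying, 7*2664 = 18648 < 30636 = 6*5106, so 7/5106 is smaller: the intermediate fraction 117/23 is closer to x than 61/12.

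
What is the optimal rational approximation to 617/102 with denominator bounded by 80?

369/61

Expand x = 617/102 as a continued fraction with the Euclidean algorithm:
  617 = 6*102 + 5, so a_0 = 6.
  102 = 20*5 + 2, so a_1 = 20.
  5 = 2*2 + 1, so a_2 = 2.
  2 = 2*1 + 0, so a_3 = 2.
so x = [6; 20, 2, 2].
Convergents (p_i = a_i*p_{i-1} + p_{i-2}, q_i = a_i*q_{i-1} + q_{i-2} with p_{-2}=0, p_{-1}=1, q_{-2}=1, q_{-1}=0), until the denominator exceeds 80:
  i=0: a_0=6, p_0 = 6*1 + 0 = 6, q_0 = 6*0 + 1 = 1.
  i=1: a_1=20, p_1 = 20*6 + 1 = 121, q_1 = 20*1 + 0 = 20.
  i=2: a_2=2, p_2 = 2*121 + 6 = 248, q_2 = 2*20 + 1 = 41.
  i=3: a_3=2, p_3 = 2*248 + 121 = 617, q_3 = 2*41 + 20 = 102.
q_3 = 102 > 80, so the last convergent with denominator <= 80 is p_2/q_2 = 248/41.
The closest fraction with denominator <= 80 is either p_2/q_2 or the intermediate fraction (k*p_2 + p_1)/(k*q_2 + q_1) with the largest k >= 1 whose denominator stays <= 80; these approach x as k grows, and every other convergent or intermediate fraction in range is farther away.
Largest k: floor((80 - q_1)/q_2) = floor((80 - 20)/41) = 1.
That gives (1*248 + 121)/(1*41 + 20) = 369/61.
Compare the errors: |x - 248/41| = |617*41 - 248*102|/(102*41) = 1/4182, and |x - 369/61| = |617*61 - 369*102|/(102*61) = 1/6222.
Cross-multiplying, 1*4182 = 4182 < 6222 = 1*6222, so 1/6222 is smaller: the intermediate fraction 369/61 is closer to x than 248/41.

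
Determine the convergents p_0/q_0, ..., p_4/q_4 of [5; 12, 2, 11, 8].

Using the convergent recurrence p_i = a_i*p_{i-1} + p_{i-2}, q_i = a_i*q_{i-1} + q_{i-2} with p_{-2}=0, p_{-1}=1, q_{-2}=1, q_{-1}=0:
  i=0: a_0=5, p_0 = 5*1 + 0 = 5, q_0 = 5*0 + 1 = 1.
  i=1: a_1=12, p_1 = 12*5 + 1 = 61, q_1 = 12*1 + 0 = 12.
  i=2: a_2=2, p_2 = 2*61 + 5 = 127, q_2 = 2*12 + 1 = 25.
  i=3: a_3=11, p_3 = 11*127 + 61 = 1458, q_3 = 11*25 + 12 = 287.
  i=4: a_4=8, p_4 = 8*1458 + 127 = 11791, q_4 = 8*287 + 25 = 2321.

5/1, 61/12, 127/25, 1458/287, 11791/2321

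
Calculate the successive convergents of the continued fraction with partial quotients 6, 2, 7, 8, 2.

6/1, 13/2, 97/15, 789/122, 1675/259

Using the convergent recurrence p_i = a_i*p_{i-1} + p_{i-2}, q_i = a_i*q_{i-1} + q_{i-2} with p_{-2}=0, p_{-1}=1, q_{-2}=1, q_{-1}=0:
  i=0: a_0=6, p_0 = 6*1 + 0 = 6, q_0 = 6*0 + 1 = 1.
  i=1: a_1=2, p_1 = 2*6 + 1 = 13, q_1 = 2*1 + 0 = 2.
  i=2: a_2=7, p_2 = 7*13 + 6 = 97, q_2 = 7*2 + 1 = 15.
  i=3: a_3=8, p_3 = 8*97 + 13 = 789, q_3 = 8*15 + 2 = 122.
  i=4: a_4=2, p_4 = 2*789 + 97 = 1675, q_4 = 2*122 + 15 = 259.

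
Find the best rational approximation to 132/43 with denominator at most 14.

43/14

Expand x = 132/43 as a continued fraction with the Euclidean algorithm:
  132 = 3*43 + 3, so a_0 = 3.
  43 = 14*3 + 1, so a_1 = 14.
  3 = 3*1 + 0, so a_2 = 3.
so x = [3; 14, 3].
Convergents (p_i = a_i*p_{i-1} + p_{i-2}, q_i = a_i*q_{i-1} + q_{i-2} with p_{-2}=0, p_{-1}=1, q_{-2}=1, q_{-1}=0), until the denominator exceeds 14:
  i=0: a_0=3, p_0 = 3*1 + 0 = 3, q_0 = 3*0 + 1 = 1.
  i=1: a_1=14, p_1 = 14*3 + 1 = 43, q_1 = 14*1 + 0 = 14.
  i=2: a_2=3, p_2 = 3*43 + 3 = 132, q_2 = 3*14 + 1 = 43.
q_2 = 43 > 14, so the last convergent with denominator <= 14 is p_1/q_1 = 43/14.
The closest fraction with denominator <= 14 is either p_1/q_1 or the intermediate fraction (k*p_1 + p_0)/(k*q_1 + q_0) with the largest k >= 1 whose denominator stays <= 14; these approach x as k grows, and every other convergent or intermediate fraction in range is farther away.
Largest k: floor((14 - q_0)/q_1) = floor((14 - 1)/14) = 0.
Since k = 0, no intermediate fraction beyond p_1/q_1 has denominator <= 14, so the convergent 43/14 is the closest (its error is |132*14 - 43*43|/(43*14) = 1/602).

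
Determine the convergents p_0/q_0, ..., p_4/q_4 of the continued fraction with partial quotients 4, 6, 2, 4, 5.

4/1, 25/6, 54/13, 241/58, 1259/303

Using the convergent recurrence p_i = a_i*p_{i-1} + p_{i-2}, q_i = a_i*q_{i-1} + q_{i-2} with p_{-2}=0, p_{-1}=1, q_{-2}=1, q_{-1}=0:
  i=0: a_0=4, p_0 = 4*1 + 0 = 4, q_0 = 4*0 + 1 = 1.
  i=1: a_1=6, p_1 = 6*4 + 1 = 25, q_1 = 6*1 + 0 = 6.
  i=2: a_2=2, p_2 = 2*25 + 4 = 54, q_2 = 2*6 + 1 = 13.
  i=3: a_3=4, p_3 = 4*54 + 25 = 241, q_3 = 4*13 + 6 = 58.
  i=4: a_4=5, p_4 = 5*241 + 54 = 1259, q_4 = 5*58 + 13 = 303.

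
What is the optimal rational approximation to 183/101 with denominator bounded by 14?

Expand x = 183/101 as a continued fraction with the Euclidean algorithm:
  183 = 1*101 + 82, so a_0 = 1.
  101 = 1*82 + 19, so a_1 = 1.
  82 = 4*19 + 6, so a_2 = 4.
  19 = 3*6 + 1, so a_3 = 3.
  6 = 6*1 + 0, so a_4 = 6.
so x = [1; 1, 4, 3, 6].
Convergents (p_i = a_i*p_{i-1} + p_{i-2}, q_i = a_i*q_{i-1} + q_{i-2} with p_{-2}=0, p_{-1}=1, q_{-2}=1, q_{-1}=0), until the denominator exceeds 14:
  i=0: a_0=1, p_0 = 1*1 + 0 = 1, q_0 = 1*0 + 1 = 1.
  i=1: a_1=1, p_1 = 1*1 + 1 = 2, q_1 = 1*1 + 0 = 1.
  i=2: a_2=4, p_2 = 4*2 + 1 = 9, q_2 = 4*1 + 1 = 5.
  i=3: a_3=3, p_3 = 3*9 + 2 = 29, q_3 = 3*5 + 1 = 16.
q_3 = 16 > 14, so the last convergent with denominator <= 14 is p_2/q_2 = 9/5.
The closest fraction with denominator <= 14 is either p_2/q_2 or the intermediate fraction (k*p_2 + p_1)/(k*q_2 + q_1) with the largest k >= 1 whose denominator stays <= 14; these approach x as k grows, and every other convergent or intermediate fraction in range is farther away.
Largest k: floor((14 - q_1)/q_2) = floor((14 - 1)/5) = 2.
That gives (2*9 + 2)/(2*5 + 1) = 20/11.
Compare the errors: |x - 9/5| = |183*5 - 9*101|/(101*5) = 6/505, and |x - 20/11| = |183*11 - 20*101|/(101*11) = 7/1111.
Cross-multiplying, 7*505 = 3535 < 6666 = 6*1111, so 7/1111 is smaller: the intermediate fraction 20/11 is closer to x than 9/5.

20/11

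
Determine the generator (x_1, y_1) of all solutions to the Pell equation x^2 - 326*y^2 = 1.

First expand sqrt(326) as a continued fraction. With x_i = (sqrt(326) + m_i)/d_i and (m_0, d_0) = (0, 1): a_0 = floor(sqrt(326)) = 18, since 18^2 = 324 <= 326 < 361 = 19^2.
Iterate m_{i+1} = d_i*a_i - m_i, d_{i+1} = (326 - m_{i+1}^2)/d_i, a_{i+1} = floor((a_0 + m_{i+1})/d_{i+1}):
  m_1 = 1*18 - 0 = 18, d_1 = (326 - 18^2)/1 = 2/1 = 2, a_1 = floor((18 + 18)/2) = 18.
  m_2 = 2*18 - 18 = 18, d_2 = (326 - 18^2)/2 = 2/2 = 1, a_2 = floor((18 + 18)/1) = 36.
  m_3 = 1*36 - 18 = 18, d_3 = (326 - 18^2)/1 = 2/1 = 2: (m_3, d_3) = (m_1, d_1) = (18, 2), so from here the quotients repeat a_1, a_2; the period length is 2.
So sqrt(326) = [18; (18, 36)] with period length k = 2.
k is even, so the fundamental solution of x^2 - 326y^2 = 1 is (p_{k-1}, q_{k-1}) = (p_1, q_1); compute convergents through index 1.
Convergents (p_i = a_i*p_{i-1} + p_{i-2}, q_i = a_i*q_{i-1} + q_{i-2} with p_{-2}=0, p_{-1}=1, q_{-2}=1, q_{-1}=0):
  i=0: a_0=18, p_0 = 18*1 + 0 = 18, q_0 = 18*0 + 1 = 1.
  i=1: a_1=18, p_1 = 18*18 + 1 = 325, q_1 = 18*1 + 0 = 18.
Check: 325^2 - 326*18^2 = 105625 - 105624 = 1, so (x, y) = (325, 18) solves the equation, and by the theorem it is the least positive solution.

(x, y) = (325, 18)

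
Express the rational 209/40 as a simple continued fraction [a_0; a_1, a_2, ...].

[5; 4, 2, 4]

Run the Euclidean algorithm on 209 and 40; the successive quotients are the partial quotients a_0, a_1, ... (each step inverts the fractional part left over by the previous one):
  209 = 5*40 + 9, so a_0 = 5.
  40 = 4*9 + 4, so a_1 = 4.
  9 = 2*4 + 1, so a_2 = 2.
  4 = 4*1 + 0, so a_3 = 4.
The remainder reaches 0 after 4 divisions, so the expansion has 4 partial quotients, read off in order.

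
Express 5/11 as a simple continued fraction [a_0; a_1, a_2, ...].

Run the Euclidean algorithm on 5 and 11; the successive quotients are the partial quotients a_0, a_1, ... (each step inverts the fractional part left over by the previous one):
  5 = 0*11 + 5, so a_0 = 0.
  11 = 2*5 + 1, so a_1 = 2.
  5 = 5*1 + 0, so a_2 = 5.
The remainder reaches 0 after 3 divisions, so the expansion has 3 partial quotients, read off in order.

[0; 2, 5]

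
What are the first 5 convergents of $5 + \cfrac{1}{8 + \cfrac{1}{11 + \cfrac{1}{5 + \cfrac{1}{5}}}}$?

Using the convergent recurrence p_i = a_i*p_{i-1} + p_{i-2}, q_i = a_i*q_{i-1} + q_{i-2} with p_{-2}=0, p_{-1}=1, q_{-2}=1, q_{-1}=0:
  i=0: a_0=5, p_0 = 5*1 + 0 = 5, q_0 = 5*0 + 1 = 1.
  i=1: a_1=8, p_1 = 8*5 + 1 = 41, q_1 = 8*1 + 0 = 8.
  i=2: a_2=11, p_2 = 11*41 + 5 = 456, q_2 = 11*8 + 1 = 89.
  i=3: a_3=5, p_3 = 5*456 + 41 = 2321, q_3 = 5*89 + 8 = 453.
  i=4: a_4=5, p_4 = 5*2321 + 456 = 12061, q_4 = 5*453 + 89 = 2354.

5/1, 41/8, 456/89, 2321/453, 12061/2354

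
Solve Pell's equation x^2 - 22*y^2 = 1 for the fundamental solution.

(x, y) = (197, 42)

First expand sqrt(22) as a continued fraction. With x_i = (sqrt(22) + m_i)/d_i and (m_0, d_0) = (0, 1): a_0 = floor(sqrt(22)) = 4, since 4^2 = 16 <= 22 < 25 = 5^2.
Iterate m_{i+1} = d_i*a_i - m_i, d_{i+1} = (22 - m_{i+1}^2)/d_i, a_{i+1} = floor((a_0 + m_{i+1})/d_{i+1}):
  m_1 = 1*4 - 0 = 4, d_1 = (22 - 4^2)/1 = 6/1 = 6, a_1 = floor((4 + 4)/6) = 1.
  m_2 = 6*1 - 4 = 2, d_2 = (22 - 2^2)/6 = 18/6 = 3, a_2 = floor((4 + 2)/3) = 2.
  m_3 = 3*2 - 2 = 4, d_3 = (22 - 4^2)/3 = 6/3 = 2, a_3 = floor((4 + 4)/2) = 4.
  m_4 = 2*4 - 4 = 4, d_4 = (22 - 4^2)/2 = 6/2 = 3, a_4 = floor((4 + 4)/3) = 2.
  m_5 = 3*2 - 4 = 2, d_5 = (22 - 2^2)/3 = 18/3 = 6, a_5 = floor((4 + 2)/6) = 1.
  m_6 = 6*1 - 2 = 4, d_6 = (22 - 4^2)/6 = 6/6 = 1, a_6 = floor((4 + 4)/1) = 8.
  m_7 = 1*8 - 4 = 4, d_7 = (22 - 4^2)/1 = 6/1 = 6: (m_7, d_7) = (m_1, d_1) = (4, 6), so from here the quotients repeat a_1, ..., a_6; the period length is 6.
So sqrt(22) = [4; (1, 2, 4, 2, 1, 8)] with period length k = 6.
k is even, so the fundamental solution of x^2 - 22y^2 = 1 is (p_{k-1}, q_{k-1}) = (p_5, q_5); compute convergents through index 5.
Convergents (p_i = a_i*p_{i-1} + p_{i-2}, q_i = a_i*q_{i-1} + q_{i-2} with p_{-2}=0, p_{-1}=1, q_{-2}=1, q_{-1}=0):
  i=0: a_0=4, p_0 = 4*1 + 0 = 4, q_0 = 4*0 + 1 = 1.
  i=1: a_1=1, p_1 = 1*4 + 1 = 5, q_1 = 1*1 + 0 = 1.
  i=2: a_2=2, p_2 = 2*5 + 4 = 14, q_2 = 2*1 + 1 = 3.
  i=3: a_3=4, p_3 = 4*14 + 5 = 61, q_3 = 4*3 + 1 = 13.
  i=4: a_4=2, p_4 = 2*61 + 14 = 136, q_4 = 2*13 + 3 = 29.
  i=5: a_5=1, p_5 = 1*136 + 61 = 197, q_5 = 1*29 + 13 = 42.
Check: 197^2 - 22*42^2 = 38809 - 38808 = 1, so (x, y) = (197, 42) solves the equation, and by the theorem it is the least positive solution.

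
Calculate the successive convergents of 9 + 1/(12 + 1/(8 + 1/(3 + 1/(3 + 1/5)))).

Using the convergent recurrence p_i = a_i*p_{i-1} + p_{i-2}, q_i = a_i*q_{i-1} + q_{i-2} with p_{-2}=0, p_{-1}=1, q_{-2}=1, q_{-1}=0:
  i=0: a_0=9, p_0 = 9*1 + 0 = 9, q_0 = 9*0 + 1 = 1.
  i=1: a_1=12, p_1 = 12*9 + 1 = 109, q_1 = 12*1 + 0 = 12.
  i=2: a_2=8, p_2 = 8*109 + 9 = 881, q_2 = 8*12 + 1 = 97.
  i=3: a_3=3, p_3 = 3*881 + 109 = 2752, q_3 = 3*97 + 12 = 303.
  i=4: a_4=3, p_4 = 3*2752 + 881 = 9137, q_4 = 3*303 + 97 = 1006.
  i=5: a_5=5, p_5 = 5*9137 + 2752 = 48437, q_5 = 5*1006 + 303 = 5333.

9/1, 109/12, 881/97, 2752/303, 9137/1006, 48437/5333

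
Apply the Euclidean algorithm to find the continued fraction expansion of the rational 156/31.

Run the Euclidean algorithm on 156 and 31; the successive quotients are the partial quotients a_0, a_1, ... (each step inverts the fractional part left over by the previous one):
  156 = 5*31 + 1, so a_0 = 5.
  31 = 31*1 + 0, so a_1 = 31.
The remainder reaches 0 after 2 divisions, so the expansion has 2 partial quotients, read off in order.

[5; 31]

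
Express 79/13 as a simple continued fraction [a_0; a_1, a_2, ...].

Run the Euclidean algorithm on 79 and 13; the successive quotients are the partial quotients a_0, a_1, ... (each step inverts the fractional part left over by the previous one):
  79 = 6*13 + 1, so a_0 = 6.
  13 = 13*1 + 0, so a_1 = 13.
The remainder reaches 0 after 2 divisions, so the expansion has 2 partial quotients, read off in order.

[6; 13]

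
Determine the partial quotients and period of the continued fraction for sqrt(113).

Write x_i = (sqrt(113) + m_i)/d_i with (m_0, d_0) = (0, 1). a_0 = floor(sqrt(113)) = 10, since 10^2 = 100 <= 113 < 121 = 11^2.
Iterate m_{i+1} = d_i*a_i - m_i, d_{i+1} = (113 - m_{i+1}^2)/d_i, a_{i+1} = floor((a_0 + m_{i+1})/d_{i+1}):
  m_1 = 1*10 - 0 = 10, d_1 = (113 - 10^2)/1 = 13/1 = 13, a_1 = floor((10 + 10)/13) = 1.
  m_2 = 13*1 - 10 = 3, d_2 = (113 - 3^2)/13 = 104/13 = 8, a_2 = floor((10 + 3)/8) = 1.
  m_3 = 8*1 - 3 = 5, d_3 = (113 - 5^2)/8 = 88/8 = 11, a_3 = floor((10 + 5)/11) = 1.
  m_4 = 11*1 - 5 = 6, d_4 = (113 - 6^2)/11 = 77/11 = 7, a_4 = floor((10 + 6)/7) = 2.
  m_5 = 7*2 - 6 = 8, d_5 = (113 - 8^2)/7 = 49/7 = 7, a_5 = floor((10 + 8)/7) = 2.
  m_6 = 7*2 - 8 = 6, d_6 = (113 - 6^2)/7 = 77/7 = 11, a_6 = floor((10 + 6)/11) = 1.
  m_7 = 11*1 - 6 = 5, d_7 = (113 - 5^2)/11 = 88/11 = 8, a_7 = floor((10 + 5)/8) = 1.
  m_8 = 8*1 - 5 = 3, d_8 = (113 - 3^2)/8 = 104/8 = 13, a_8 = floor((10 + 3)/13) = 1.
  m_9 = 13*1 - 3 = 10, d_9 = (113 - 10^2)/13 = 13/13 = 1, a_9 = floor((10 + 10)/1) = 20.
  m_10 = 1*20 - 10 = 10, d_10 = (113 - 10^2)/1 = 13/1 = 13: (m_10, d_10) = (m_1, d_1) = (10, 13), so from here the quotients repeat a_1, ..., a_9; the period length is 9.
Hence the expansion of sqrt(113) is a_0 = 10 followed by the repeating block 1, 1, 1, 2, 2, 1, 1, 1, 20 (period 9).

[10; (1, 1, 1, 2, 2, 1, 1, 1, 20)]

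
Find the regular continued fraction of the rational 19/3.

[6; 3]

Run the Euclidean algorithm on 19 and 3; the successive quotients are the partial quotients a_0, a_1, ... (each step inverts the fractional part left over by the previous one):
  19 = 6*3 + 1, so a_0 = 6.
  3 = 3*1 + 0, so a_1 = 3.
The remainder reaches 0 after 2 divisions, so the expansion has 2 partial quotients, read off in order.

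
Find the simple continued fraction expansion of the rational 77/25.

[3; 12, 2]

Run the Euclidean algorithm on 77 and 25; the successive quotients are the partial quotients a_0, a_1, ... (each step inverts the fractional part left over by the previous one):
  77 = 3*25 + 2, so a_0 = 3.
  25 = 12*2 + 1, so a_1 = 12.
  2 = 2*1 + 0, so a_2 = 2.
The remainder reaches 0 after 3 divisions, so the expansion has 3 partial quotients, read off in order.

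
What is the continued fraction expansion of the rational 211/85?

Run the Euclidean algorithm on 211 and 85; the successive quotients are the partial quotients a_0, a_1, ... (each step inverts the fractional part left over by the previous one):
  211 = 2*85 + 41, so a_0 = 2.
  85 = 2*41 + 3, so a_1 = 2.
  41 = 13*3 + 2, so a_2 = 13.
  3 = 1*2 + 1, so a_3 = 1.
  2 = 2*1 + 0, so a_4 = 2.
The remainder reaches 0 after 5 divisions, so the expansion has 5 partial quotients, read off in order.

[2; 2, 13, 1, 2]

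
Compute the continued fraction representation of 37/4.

Run the Euclidean algorithm on 37 and 4; the successive quotients are the partial quotients a_0, a_1, ... (each step inverts the fractional part left over by the previous one):
  37 = 9*4 + 1, so a_0 = 9.
  4 = 4*1 + 0, so a_1 = 4.
The remainder reaches 0 after 2 divisions, so the expansion has 2 partial quotients, read off in order.

[9; 4]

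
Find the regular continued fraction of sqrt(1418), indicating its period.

[37; (1, 1, 1, 10, 10, 1, 1, 1, 74)]

Write x_i = (sqrt(1418) + m_i)/d_i with (m_0, d_0) = (0, 1). a_0 = floor(sqrt(1418)) = 37, since 37^2 = 1369 <= 1418 < 1444 = 38^2.
Iterate m_{i+1} = d_i*a_i - m_i, d_{i+1} = (1418 - m_{i+1}^2)/d_i, a_{i+1} = floor((a_0 + m_{i+1})/d_{i+1}):
  m_1 = 1*37 - 0 = 37, d_1 = (1418 - 37^2)/1 = 49/1 = 49, a_1 = floor((37 + 37)/49) = 1.
  m_2 = 49*1 - 37 = 12, d_2 = (1418 - 12^2)/49 = 1274/49 = 26, a_2 = floor((37 + 12)/26) = 1.
  m_3 = 26*1 - 12 = 14, d_3 = (1418 - 14^2)/26 = 1222/26 = 47, a_3 = floor((37 + 14)/47) = 1.
  m_4 = 47*1 - 14 = 33, d_4 = (1418 - 33^2)/47 = 329/47 = 7, a_4 = floor((37 + 33)/7) = 10.
  m_5 = 7*10 - 33 = 37, d_5 = (1418 - 37^2)/7 = 49/7 = 7, a_5 = floor((37 + 37)/7) = 10.
  m_6 = 7*10 - 37 = 33, d_6 = (1418 - 33^2)/7 = 329/7 = 47, a_6 = floor((37 + 33)/47) = 1.
  m_7 = 47*1 - 33 = 14, d_7 = (1418 - 14^2)/47 = 1222/47 = 26, a_7 = floor((37 + 14)/26) = 1.
  m_8 = 26*1 - 14 = 12, d_8 = (1418 - 12^2)/26 = 1274/26 = 49, a_8 = floor((37 + 12)/49) = 1.
  m_9 = 49*1 - 12 = 37, d_9 = (1418 - 37^2)/49 = 49/49 = 1, a_9 = floor((37 + 37)/1) = 74.
  m_10 = 1*74 - 37 = 37, d_10 = (1418 - 37^2)/1 = 49/1 = 49: (m_10, d_10) = (m_1, d_1) = (37, 49), so from here the quotients repeat a_1, ..., a_9; the period length is 9.
Hence the expansion of sqrt(1418) is a_0 = 37 followed by the repeating block 1, 1, 1, 10, 10, 1, 1, 1, 74 (period 9).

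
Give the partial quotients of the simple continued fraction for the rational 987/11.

[89; 1, 2, 1, 2]

Run the Euclidean algorithm on 987 and 11; the successive quotients are the partial quotients a_0, a_1, ... (each step inverts the fractional part left over by the previous one):
  987 = 89*11 + 8, so a_0 = 89.
  11 = 1*8 + 3, so a_1 = 1.
  8 = 2*3 + 2, so a_2 = 2.
  3 = 1*2 + 1, so a_3 = 1.
  2 = 2*1 + 0, so a_4 = 2.
The remainder reaches 0 after 5 divisions, so the expansion has 5 partial quotients, read off in order.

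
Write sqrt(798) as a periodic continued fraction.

[28; (4, 56)]

Write x_i = (sqrt(798) + m_i)/d_i with (m_0, d_0) = (0, 1). a_0 = floor(sqrt(798)) = 28, since 28^2 = 784 <= 798 < 841 = 29^2.
Iterate m_{i+1} = d_i*a_i - m_i, d_{i+1} = (798 - m_{i+1}^2)/d_i, a_{i+1} = floor((a_0 + m_{i+1})/d_{i+1}):
  m_1 = 1*28 - 0 = 28, d_1 = (798 - 28^2)/1 = 14/1 = 14, a_1 = floor((28 + 28)/14) = 4.
  m_2 = 14*4 - 28 = 28, d_2 = (798 - 28^2)/14 = 14/14 = 1, a_2 = floor((28 + 28)/1) = 56.
  m_3 = 1*56 - 28 = 28, d_3 = (798 - 28^2)/1 = 14/1 = 14: (m_3, d_3) = (m_1, d_1) = (28, 14), so from here the quotients repeat a_1, a_2; the period length is 2.
Hence the expansion of sqrt(798) is a_0 = 28 followed by the repeating block 4, 56 (period 2).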